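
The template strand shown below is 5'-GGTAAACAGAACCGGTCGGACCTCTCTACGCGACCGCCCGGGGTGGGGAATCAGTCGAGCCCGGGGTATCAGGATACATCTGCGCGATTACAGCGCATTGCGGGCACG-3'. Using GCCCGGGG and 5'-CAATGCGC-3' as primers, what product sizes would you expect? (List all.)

The forward primer GCCCGGGG matches the top strand at positions 36–43, 59–66.
The reverse primer's reverse complement is GCGCATTG, matching at positions 93–100.
Each forward site pairs with the reverse site to give a product ending at position 100: sizes 65, 42 bp.

65 bp, 42 bp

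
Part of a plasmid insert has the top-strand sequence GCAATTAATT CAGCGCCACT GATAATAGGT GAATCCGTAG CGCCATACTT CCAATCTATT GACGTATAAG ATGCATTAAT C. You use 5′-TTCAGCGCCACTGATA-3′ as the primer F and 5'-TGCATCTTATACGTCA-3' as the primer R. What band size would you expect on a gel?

The forward primer matches the template at positions 9–24.
Taking the reverse complement of TGCATCTTATACGTCA gives TGACGTATAAGATGCA, found at positions 60–75 on the template; the primer anneals here to the top strand with its 3' end pointing upstream.
Product length = (reverse-primer end) − (forward-primer start) + 1 = 75 − 9 + 1 = 67 bp.

67 bp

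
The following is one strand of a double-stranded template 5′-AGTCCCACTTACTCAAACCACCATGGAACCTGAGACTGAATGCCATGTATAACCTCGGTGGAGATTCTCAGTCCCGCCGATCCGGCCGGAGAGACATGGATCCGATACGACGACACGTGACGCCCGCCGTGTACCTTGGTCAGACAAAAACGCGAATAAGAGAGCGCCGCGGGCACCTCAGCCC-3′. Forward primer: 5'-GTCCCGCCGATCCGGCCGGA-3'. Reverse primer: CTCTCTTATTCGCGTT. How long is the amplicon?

Forward primer GTCCCGCCGATCCGGCCGGA is found on the top strand at positions 71–90.
Reverse complement of the reverse primer: AACGCGAATAAGAGAG. This occurs on the top strand at positions 149–164.
Product length = (reverse-primer end) − (forward-primer start) + 1 = 164 − 71 + 1 = 94 bp.

94 bp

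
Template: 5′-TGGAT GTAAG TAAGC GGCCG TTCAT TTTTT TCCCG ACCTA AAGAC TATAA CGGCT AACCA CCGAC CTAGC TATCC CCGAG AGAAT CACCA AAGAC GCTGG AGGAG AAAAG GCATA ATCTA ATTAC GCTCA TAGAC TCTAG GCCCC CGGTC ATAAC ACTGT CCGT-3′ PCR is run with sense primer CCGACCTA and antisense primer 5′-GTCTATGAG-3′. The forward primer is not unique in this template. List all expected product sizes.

The forward primer CCGACCTA matches the top strand at positions 33–40, 61–68.
The reverse primer's reverse complement is CTCATAGAC, matching at positions 127–135.
Each forward site pairs with the reverse site to give a product ending at position 135: sizes 103, 75 bp.

103 bp, 75 bp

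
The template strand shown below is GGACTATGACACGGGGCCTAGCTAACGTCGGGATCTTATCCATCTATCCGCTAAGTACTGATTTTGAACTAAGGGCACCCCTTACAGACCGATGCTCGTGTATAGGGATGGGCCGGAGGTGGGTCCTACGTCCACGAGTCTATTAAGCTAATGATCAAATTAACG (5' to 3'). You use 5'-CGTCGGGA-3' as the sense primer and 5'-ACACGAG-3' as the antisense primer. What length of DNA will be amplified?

Scanning the template, CGTCGGGA occurs at positions 26–33; this primer anneals to the bottom strand there with its 3' end pointing downstream.
Reverse complement of the reverse primer: CTCGTGT. This occurs on the top strand at positions 95–101.
Product length = (reverse-primer end) − (forward-primer start) + 1 = 101 − 26 + 1 = 76 bp.

76 bp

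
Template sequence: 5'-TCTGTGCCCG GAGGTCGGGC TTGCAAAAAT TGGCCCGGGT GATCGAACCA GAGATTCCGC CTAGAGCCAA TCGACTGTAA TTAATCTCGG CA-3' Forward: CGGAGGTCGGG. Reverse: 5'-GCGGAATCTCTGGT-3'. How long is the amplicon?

Forward primer CGGAGGTCGGG is found on the top strand at positions 9–19.
Taking the reverse complement of GCGGAATCTCTGGT gives ACCAGAGATTCCGC, found at positions 47–60 on the template; the primer anneals here to the top strand with its 3' end pointing upstream.
Product length = (reverse-primer end) − (forward-primer start) + 1 = 60 − 9 + 1 = 52 bp.

52 bp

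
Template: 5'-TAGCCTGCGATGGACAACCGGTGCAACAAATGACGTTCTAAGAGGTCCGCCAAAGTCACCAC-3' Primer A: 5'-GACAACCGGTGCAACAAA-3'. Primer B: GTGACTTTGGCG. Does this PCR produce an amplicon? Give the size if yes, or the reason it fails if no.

Primer A (GACAACCGGTGCAACAAA) matches the top strand at positions 13–30; it acts as a forward primer.
Primer B's reverse complement is CGCCAAAGTCAC, matching the top strand at positions 48–59; it acts as a reverse primer.
The 3' ends face each other across positions 13–59, giving a 47 bp product.

Yes — a 47 bp product.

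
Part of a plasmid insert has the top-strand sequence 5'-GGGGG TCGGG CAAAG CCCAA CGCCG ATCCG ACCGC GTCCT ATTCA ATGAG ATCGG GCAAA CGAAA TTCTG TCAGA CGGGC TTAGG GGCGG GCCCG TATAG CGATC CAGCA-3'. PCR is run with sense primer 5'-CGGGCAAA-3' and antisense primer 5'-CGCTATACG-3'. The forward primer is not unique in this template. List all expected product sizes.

96 bp, 50 bp

The forward primer CGGGCAAA matches the top strand at positions 7–14, 53–60.
The reverse primer's reverse complement is CGTATAGCG, matching at positions 94–102.
Each forward site pairs with the reverse site to give a product ending at position 102: sizes 96, 50 bp.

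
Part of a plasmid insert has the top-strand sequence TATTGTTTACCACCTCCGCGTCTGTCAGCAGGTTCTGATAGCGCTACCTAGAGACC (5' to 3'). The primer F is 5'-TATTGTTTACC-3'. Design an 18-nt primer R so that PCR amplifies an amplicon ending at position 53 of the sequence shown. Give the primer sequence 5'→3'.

The forward primer binds at positions 1–11; the product's 3' end on the top strand is position 53.
The reverse primer anneals to the top strand over positions 36–53, i.e. to TGATAGCGCTACCTAGAG.
Its sequence written 5'→3' is the reverse complement: CTCTAGGTAGCGCTATCA.

5'-CTCTAGGTAGCGCTATCA-3'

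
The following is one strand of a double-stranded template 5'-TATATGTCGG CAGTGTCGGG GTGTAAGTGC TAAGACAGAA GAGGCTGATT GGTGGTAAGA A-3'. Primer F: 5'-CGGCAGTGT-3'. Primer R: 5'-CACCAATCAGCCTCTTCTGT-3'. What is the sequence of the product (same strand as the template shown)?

Scanning the template, CGGCAGTGT occurs at positions 8–16; this primer anneals to the bottom strand there with its 3' end pointing downstream.
Reverse complement of the reverse primer: ACAGAAGAGGCTGATTGGTG. This occurs on the top strand at positions 35–54.
The product is the template from position 8 through 54 (47 bp).

5'-CGGCAGTGTCGGGGTGTAAGTGCTAAGACAGAAGAGGCTGATTGGTG-3'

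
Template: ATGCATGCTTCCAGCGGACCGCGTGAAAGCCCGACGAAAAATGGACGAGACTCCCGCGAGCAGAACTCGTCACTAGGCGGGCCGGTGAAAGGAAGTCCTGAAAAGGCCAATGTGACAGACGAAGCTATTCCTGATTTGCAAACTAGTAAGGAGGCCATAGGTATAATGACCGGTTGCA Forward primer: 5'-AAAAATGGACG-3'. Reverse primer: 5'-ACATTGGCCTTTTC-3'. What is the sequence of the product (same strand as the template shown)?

Forward primer AAAAATGGACG is found on the top strand at positions 37–47.
Reverse complement of the reverse primer: GAAAAGGCCAATGT. This occurs on the top strand at positions 100–113.
The product is the template from position 37 through 113 (77 bp).

5'-AAAAATGGACGAGACTCCCGCGAGCAGAACTCGTCACTAGGCGGGCCGGTGAAAGGAAGTCCTGAAAAGGCCAATGT-3'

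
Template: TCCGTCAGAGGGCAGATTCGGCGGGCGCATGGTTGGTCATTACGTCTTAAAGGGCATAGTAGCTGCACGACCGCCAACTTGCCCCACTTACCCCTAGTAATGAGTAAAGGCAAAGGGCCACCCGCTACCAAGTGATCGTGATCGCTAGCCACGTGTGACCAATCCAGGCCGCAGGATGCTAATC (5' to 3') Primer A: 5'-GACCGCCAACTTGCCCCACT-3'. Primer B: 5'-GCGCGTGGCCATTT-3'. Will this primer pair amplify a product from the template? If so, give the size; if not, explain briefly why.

No product — primer B has no binding site in the template.

Primer B (GCGCGTGGCCATTT) does not match the top strand, and its reverse complement AAATGGCCACGCGC does not match either.
With no annealing site for primer B, no amplification occurs.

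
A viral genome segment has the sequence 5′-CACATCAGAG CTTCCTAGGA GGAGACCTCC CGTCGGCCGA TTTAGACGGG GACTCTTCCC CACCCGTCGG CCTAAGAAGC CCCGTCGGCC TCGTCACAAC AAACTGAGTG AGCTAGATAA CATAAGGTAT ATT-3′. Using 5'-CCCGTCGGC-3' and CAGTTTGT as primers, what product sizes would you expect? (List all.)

The forward primer CCCGTCGGC matches the top strand at positions 29–37, 63–71, 81–89.
The reverse primer's reverse complement is ACAAACTG, matching at positions 99–106.
Each forward site pairs with the reverse site to give a product ending at position 106: sizes 78, 44, 26 bp.

78 bp, 44 bp, 26 bp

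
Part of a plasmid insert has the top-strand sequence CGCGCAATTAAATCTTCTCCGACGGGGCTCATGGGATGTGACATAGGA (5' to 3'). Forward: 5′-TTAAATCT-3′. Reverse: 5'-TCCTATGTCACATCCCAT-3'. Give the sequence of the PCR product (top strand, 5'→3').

Forward primer TTAAATCT is found on the top strand at positions 8–15.
Taking the reverse complement of TCCTATGTCACATCCCAT gives ATGGGATGTGACATAGGA, found at positions 31–48 on the template; the primer anneals here to the top strand with its 3' end pointing upstream.
The product is the template from position 8 through 48 (41 bp).

5'-TTAAATCTTCTCCGACGGGGCTCATGGGATGTGACATAGGA-3'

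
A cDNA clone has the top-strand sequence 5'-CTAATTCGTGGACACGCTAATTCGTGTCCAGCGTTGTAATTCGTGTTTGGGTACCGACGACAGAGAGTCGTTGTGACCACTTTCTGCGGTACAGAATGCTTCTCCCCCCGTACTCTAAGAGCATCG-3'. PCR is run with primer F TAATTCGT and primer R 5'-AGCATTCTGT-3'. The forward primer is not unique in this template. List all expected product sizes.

The forward primer TAATTCGT matches the top strand at positions 2–9, 18–25, 37–44.
The reverse primer's reverse complement is ACAGAATGCT, matching at positions 91–100.
Each forward site pairs with the reverse site to give a product ending at position 100: sizes 99, 83, 64 bp.

99 bp, 83 bp, 64 bp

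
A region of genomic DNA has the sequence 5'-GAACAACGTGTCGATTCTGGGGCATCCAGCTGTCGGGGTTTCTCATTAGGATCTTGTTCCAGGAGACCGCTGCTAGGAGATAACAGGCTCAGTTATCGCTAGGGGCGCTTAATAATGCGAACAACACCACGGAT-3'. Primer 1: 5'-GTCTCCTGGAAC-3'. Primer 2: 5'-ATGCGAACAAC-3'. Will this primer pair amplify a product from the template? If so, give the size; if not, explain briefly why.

Primer 1 (GTCTCCTGGAAC) has reverse complement GTTCCAGGAGAC, which matches the top strand at positions 56–67; primer 1 anneals to the top strand there with its 3' end pointing upstream toward position 56.
Primer 2 (ATGCGAACAAC) matches the top strand directly at positions 115–125; it anneals to the bottom strand with its 3' end pointing downstream toward position 125.
The 3' ends diverge (primer 1 extends toward position 1, primer 2 toward position 134), so the primers never converge on a shared product.

No product — the primers' 3' ends point away from each other.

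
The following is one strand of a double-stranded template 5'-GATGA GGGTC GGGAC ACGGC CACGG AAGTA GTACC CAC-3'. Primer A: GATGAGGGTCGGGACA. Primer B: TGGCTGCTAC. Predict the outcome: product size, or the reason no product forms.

No product — primer B has no binding site in the template.

Primer B (TGGCTGCTAC) does not match the top strand, and its reverse complement GTAGCAGCCA does not match either.
With no annealing site for primer B, no amplification occurs.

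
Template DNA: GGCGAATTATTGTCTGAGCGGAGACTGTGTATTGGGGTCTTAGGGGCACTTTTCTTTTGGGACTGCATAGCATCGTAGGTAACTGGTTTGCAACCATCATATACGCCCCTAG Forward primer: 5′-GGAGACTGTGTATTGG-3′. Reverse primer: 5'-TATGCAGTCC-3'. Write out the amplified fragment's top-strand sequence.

The forward primer matches the template at positions 20–35.
Taking the reverse complement of TATGCAGTCC gives GGACTGCATA, found at positions 60–69 on the template; the primer anneals here to the top strand with its 3' end pointing upstream.
The product is the template from position 20 through 69 (50 bp).

5'-GGAGACTGTGTATTGGGGTCTTAGGGGCACTTTTCTTTTGGGACTGCATA-3'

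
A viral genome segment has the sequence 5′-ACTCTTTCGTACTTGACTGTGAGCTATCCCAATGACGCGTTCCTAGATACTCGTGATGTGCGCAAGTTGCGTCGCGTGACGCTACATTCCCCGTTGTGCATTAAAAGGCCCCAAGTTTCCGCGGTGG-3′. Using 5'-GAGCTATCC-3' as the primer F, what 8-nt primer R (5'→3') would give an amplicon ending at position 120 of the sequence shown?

The forward primer binds at positions 21–29; the product's 3' end on the top strand is position 120.
The reverse primer anneals to the top strand over positions 113–120, i.e. to AAGTTTCC.
Its sequence written 5'→3' is the reverse complement: GGAAACTT.

5'-GGAAACTT-3'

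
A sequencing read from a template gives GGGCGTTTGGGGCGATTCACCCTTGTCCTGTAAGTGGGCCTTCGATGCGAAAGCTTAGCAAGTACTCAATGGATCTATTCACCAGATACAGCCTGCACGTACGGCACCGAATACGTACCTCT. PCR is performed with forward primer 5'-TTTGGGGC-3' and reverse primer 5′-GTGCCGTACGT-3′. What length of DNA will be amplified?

Scanning the template, TTTGGGGC occurs at positions 6–13; this primer anneals to the bottom strand there with its 3' end pointing downstream.
Reverse complement of the reverse primer: ACGTACGGCAC. This occurs on the top strand at positions 97–107.
Amplicon spans positions 6–107: 102 bp.

102 bp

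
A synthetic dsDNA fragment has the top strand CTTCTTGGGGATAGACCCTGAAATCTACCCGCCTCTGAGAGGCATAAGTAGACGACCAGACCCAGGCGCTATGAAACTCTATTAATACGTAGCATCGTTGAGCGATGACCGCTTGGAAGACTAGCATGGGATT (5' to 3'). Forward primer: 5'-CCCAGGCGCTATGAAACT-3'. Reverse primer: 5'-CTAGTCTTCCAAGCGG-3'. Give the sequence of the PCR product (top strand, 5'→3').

5'-CCCAGGCGCTATGAAACTCTATTAATACGTAGCATCGTTGAGCGATGACCGCTTGGAAGACTAG-3'

The forward primer matches the template at positions 61–78.
The reverse primer's reverse complement is CCGCTTGGAAGACTAG, which matches the template at positions 109–124.
The product is the template from position 61 through 124 (64 bp).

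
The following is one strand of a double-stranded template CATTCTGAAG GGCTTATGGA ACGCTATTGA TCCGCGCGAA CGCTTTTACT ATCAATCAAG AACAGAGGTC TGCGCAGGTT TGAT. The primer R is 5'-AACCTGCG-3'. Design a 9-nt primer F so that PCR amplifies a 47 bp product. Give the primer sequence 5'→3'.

The reverse primer's reverse complement CGCAGGTT matches the template at positions 73–80, so the product ends at position 80.
A 47 bp product then starts at position 80 − 47 + 1 = 34.
The forward primer is identical to the top strand there: GCGCGAACG.

5'-GCGCGAACG-3'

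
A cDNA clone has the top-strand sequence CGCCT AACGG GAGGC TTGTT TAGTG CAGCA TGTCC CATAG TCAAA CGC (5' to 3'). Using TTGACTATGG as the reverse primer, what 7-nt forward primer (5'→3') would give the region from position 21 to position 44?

5'-TAGTGCA-3'

The reverse primer's reverse complement CCATAGTCAA matches the template at positions 35–44; the product starts at position 21.
The forward primer is identical to the top strand over positions 21–27: TAGTGCA.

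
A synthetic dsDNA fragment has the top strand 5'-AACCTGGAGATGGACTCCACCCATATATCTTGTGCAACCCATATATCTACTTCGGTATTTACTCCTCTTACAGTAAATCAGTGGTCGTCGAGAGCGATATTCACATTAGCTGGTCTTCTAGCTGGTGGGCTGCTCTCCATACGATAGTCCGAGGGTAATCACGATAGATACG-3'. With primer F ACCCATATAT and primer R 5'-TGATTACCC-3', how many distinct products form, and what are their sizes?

The forward primer ACCCATATAT matches the top strand at positions 19–28, 37–46.
The reverse primer's reverse complement is GGGTAATCA, matching at positions 153–161.
Each forward site pairs with the reverse site to give a product ending at position 161: sizes 143, 125 bp.

Two products: 143 bp, 125 bp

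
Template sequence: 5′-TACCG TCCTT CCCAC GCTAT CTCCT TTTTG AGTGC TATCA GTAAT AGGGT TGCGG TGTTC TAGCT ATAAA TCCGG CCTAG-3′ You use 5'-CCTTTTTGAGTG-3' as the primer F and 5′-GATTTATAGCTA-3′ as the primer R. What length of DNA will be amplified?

50 bp

The forward primer matches the template at positions 23–34.
Reverse complement of the reverse primer: TAGCTATAAATC. This occurs on the top strand at positions 61–72.
The product runs from position 23 to position 72, so its length is 72 − 23 + 1 = 50 bp.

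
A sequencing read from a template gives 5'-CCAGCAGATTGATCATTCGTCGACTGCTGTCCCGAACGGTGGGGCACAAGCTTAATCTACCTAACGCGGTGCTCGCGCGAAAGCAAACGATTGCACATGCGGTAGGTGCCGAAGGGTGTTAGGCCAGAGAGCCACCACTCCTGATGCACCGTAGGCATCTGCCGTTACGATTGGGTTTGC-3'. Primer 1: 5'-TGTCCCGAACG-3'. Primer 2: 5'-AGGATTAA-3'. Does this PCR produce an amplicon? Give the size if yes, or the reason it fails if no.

No product — primer 2 has no binding site in the template.

Primer 2 (AGGATTAA) does not match the top strand, and its reverse complement TTAATCCT does not match either.
With no annealing site for primer 2, no amplification occurs.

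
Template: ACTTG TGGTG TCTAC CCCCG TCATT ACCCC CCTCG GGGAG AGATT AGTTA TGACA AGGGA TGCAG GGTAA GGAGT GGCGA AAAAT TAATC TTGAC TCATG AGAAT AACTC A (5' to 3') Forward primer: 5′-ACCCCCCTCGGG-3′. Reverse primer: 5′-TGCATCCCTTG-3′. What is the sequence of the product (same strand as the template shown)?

5'-ACCCCCCTCGGGGAGAGATTAGTTATGACAAGGGATGCA-3'

Forward primer ACCCCCCTCGGG is found on the top strand at positions 26–37.
Taking the reverse complement of TGCATCCCTTG gives CAAGGGATGCA, found at positions 54–64 on the template; the primer anneals here to the top strand with its 3' end pointing upstream.
The product is the template from position 26 through 64 (39 bp).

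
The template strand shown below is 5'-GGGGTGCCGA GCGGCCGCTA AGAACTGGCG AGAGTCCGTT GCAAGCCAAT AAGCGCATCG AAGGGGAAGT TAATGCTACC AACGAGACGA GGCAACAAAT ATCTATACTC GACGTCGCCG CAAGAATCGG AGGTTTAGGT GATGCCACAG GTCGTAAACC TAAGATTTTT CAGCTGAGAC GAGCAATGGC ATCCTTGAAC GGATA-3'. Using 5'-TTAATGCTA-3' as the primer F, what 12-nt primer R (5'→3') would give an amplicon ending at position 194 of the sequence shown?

The forward primer binds at positions 70–78; the product's 3' end on the top strand is position 194.
The reverse primer anneals to the top strand over positions 183–194, i.e. to GCAATGGCATCC.
Its sequence written 5'→3' is the reverse complement: GGATGCCATTGC.

5'-GGATGCCATTGC-3'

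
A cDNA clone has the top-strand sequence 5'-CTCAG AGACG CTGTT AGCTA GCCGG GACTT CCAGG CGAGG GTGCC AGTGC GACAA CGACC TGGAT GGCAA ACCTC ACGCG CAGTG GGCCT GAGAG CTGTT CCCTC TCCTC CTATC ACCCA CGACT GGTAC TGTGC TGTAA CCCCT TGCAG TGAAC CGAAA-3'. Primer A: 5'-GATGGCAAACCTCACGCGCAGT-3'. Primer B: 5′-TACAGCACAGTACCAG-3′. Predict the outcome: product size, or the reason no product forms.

Primer A (GATGGCAAACCTCACGCGCAGT) matches the top strand at positions 63–84; it acts as a forward primer.
Primer B's reverse complement is CTGGTACTGTGCTGTA, matching the top strand at positions 124–139; it acts as a reverse primer.
The 3' ends face each other across positions 63–139, giving a 77 bp product.

Yes — a 77 bp product.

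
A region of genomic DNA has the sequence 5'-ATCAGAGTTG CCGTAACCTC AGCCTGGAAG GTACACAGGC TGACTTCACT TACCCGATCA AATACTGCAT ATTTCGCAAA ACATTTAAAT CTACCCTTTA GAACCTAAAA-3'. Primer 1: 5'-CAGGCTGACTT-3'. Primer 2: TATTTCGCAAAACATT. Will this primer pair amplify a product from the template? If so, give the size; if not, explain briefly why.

Primer 1 (CAGGCTGACTT) matches the top strand at positions 36–46 (3' end points downstream).
Primer 2 (TATTTCGCAAAACATT) also matches the top strand directly, at positions 70–85 — its reverse complement AATGTTTTGCGAAATA is not present.
Both primers anneal to the bottom strand with 3' ends pointing the same way, so neither can prime synthesis back toward the other.

No product — both primers anneal to the same strand and extend in the same direction.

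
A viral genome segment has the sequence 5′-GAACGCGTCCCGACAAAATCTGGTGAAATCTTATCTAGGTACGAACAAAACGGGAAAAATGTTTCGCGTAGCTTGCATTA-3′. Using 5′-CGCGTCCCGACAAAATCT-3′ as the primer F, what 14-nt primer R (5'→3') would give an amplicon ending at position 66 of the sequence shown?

The forward primer binds at positions 4–21; the product's 3' end on the top strand is position 66.
The reverse primer anneals to the top strand over positions 53–66, i.e. to GGAAAAATGTTTCG.
Its sequence written 5'→3' is the reverse complement: CGAAACATTTTTCC.

5'-CGAAACATTTTTCC-3'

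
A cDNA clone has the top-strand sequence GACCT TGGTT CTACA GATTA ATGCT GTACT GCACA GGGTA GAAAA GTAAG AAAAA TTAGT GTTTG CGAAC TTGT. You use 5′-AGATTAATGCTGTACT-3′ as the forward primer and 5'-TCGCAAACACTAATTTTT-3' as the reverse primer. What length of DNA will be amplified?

Scanning the template, AGATTAATGCTGTACT occurs at positions 15–30; this primer anneals to the bottom strand there with its 3' end pointing downstream.
The reverse primer's reverse complement is AAAAATTAGTGTTTGCGA, which matches the template at positions 51–68.
The product runs from position 15 to position 68, so its length is 68 − 15 + 1 = 54 bp.

54 bp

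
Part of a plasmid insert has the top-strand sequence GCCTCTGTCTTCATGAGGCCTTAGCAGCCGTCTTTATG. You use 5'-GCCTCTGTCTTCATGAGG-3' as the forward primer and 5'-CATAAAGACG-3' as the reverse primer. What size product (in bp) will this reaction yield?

Forward primer GCCTCTGTCTTCATGAGG is found on the top strand at positions 1–18.
The reverse primer's reverse complement is CGTCTTTATG, which matches the template at positions 29–38.
Product length = (reverse-primer end) − (forward-primer start) + 1 = 38 − 1 + 1 = 38 bp.

38 bp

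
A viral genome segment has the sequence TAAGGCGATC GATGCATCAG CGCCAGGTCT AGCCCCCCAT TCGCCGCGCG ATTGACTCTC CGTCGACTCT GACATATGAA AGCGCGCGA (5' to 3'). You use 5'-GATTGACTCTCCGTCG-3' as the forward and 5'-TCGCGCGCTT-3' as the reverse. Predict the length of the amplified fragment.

Forward primer GATTGACTCTCCGTCG is found on the top strand at positions 50–65.
Taking the reverse complement of TCGCGCGCTT gives AAGCGCGCGA, found at positions 80–89 on the template; the primer anneals here to the top strand with its 3' end pointing upstream.
Amplicon spans positions 50–89: 40 bp.

40 bp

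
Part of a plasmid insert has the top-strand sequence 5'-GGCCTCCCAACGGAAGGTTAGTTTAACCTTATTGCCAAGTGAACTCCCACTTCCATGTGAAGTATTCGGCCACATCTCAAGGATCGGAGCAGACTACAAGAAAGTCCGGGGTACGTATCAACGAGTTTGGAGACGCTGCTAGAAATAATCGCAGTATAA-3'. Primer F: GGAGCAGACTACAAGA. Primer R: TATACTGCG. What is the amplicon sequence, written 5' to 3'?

Scanning the template, GGAGCAGACTACAAGA occurs at positions 86–101; this primer anneals to the bottom strand there with its 3' end pointing downstream.
Reverse complement of the reverse primer: CGCAGTATA. This occurs on the top strand at positions 150–158.
The product is the template from position 86 through 158 (73 bp).

5'-GGAGCAGACTACAAGAAAGTCCGGGGTACGTATCAACGAGTTTGGAGACGCTGCTAGAAATAATCGCAGTATA-3'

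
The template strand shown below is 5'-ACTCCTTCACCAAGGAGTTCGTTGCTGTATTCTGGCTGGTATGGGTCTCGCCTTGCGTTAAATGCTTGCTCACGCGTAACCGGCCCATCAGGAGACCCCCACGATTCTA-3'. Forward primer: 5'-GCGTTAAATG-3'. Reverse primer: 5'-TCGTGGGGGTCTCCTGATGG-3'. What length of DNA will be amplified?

50 bp

The forward primer matches the template at positions 55–64.
Reverse complement of the reverse primer: CCATCAGGAGACCCCCACGA. This occurs on the top strand at positions 85–104.
The product runs from position 55 to position 104, so its length is 104 − 55 + 1 = 50 bp.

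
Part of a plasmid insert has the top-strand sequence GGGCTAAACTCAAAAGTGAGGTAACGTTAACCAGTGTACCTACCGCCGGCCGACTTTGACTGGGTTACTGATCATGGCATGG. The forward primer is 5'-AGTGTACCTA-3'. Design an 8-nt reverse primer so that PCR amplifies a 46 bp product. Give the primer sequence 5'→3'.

5'-GCCATGAT-3'

The forward primer binds at positions 33–42, so a 46 bp product ends at position 33 + 46 − 1 = 78.
The reverse primer anneals to the top strand over positions 71–78, i.e. to ATCATGGC.
Its sequence written 5'→3' is the reverse complement: GCCATGAT.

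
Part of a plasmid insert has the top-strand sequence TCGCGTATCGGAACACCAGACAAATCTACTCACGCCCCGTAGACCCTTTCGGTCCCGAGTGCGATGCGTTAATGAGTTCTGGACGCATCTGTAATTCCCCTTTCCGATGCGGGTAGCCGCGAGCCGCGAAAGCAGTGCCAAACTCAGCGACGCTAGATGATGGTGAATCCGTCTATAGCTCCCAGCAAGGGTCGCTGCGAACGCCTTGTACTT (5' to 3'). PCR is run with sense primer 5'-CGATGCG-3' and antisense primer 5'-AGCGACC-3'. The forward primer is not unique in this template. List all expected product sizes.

The forward primer CGATGCG matches the top strand at positions 62–68, 105–111.
The reverse primer's reverse complement is GGTCGCT, matching at positions 190–196.
Each forward site pairs with the reverse site to give a product ending at position 196: sizes 135, 92 bp.

135 bp, 92 bp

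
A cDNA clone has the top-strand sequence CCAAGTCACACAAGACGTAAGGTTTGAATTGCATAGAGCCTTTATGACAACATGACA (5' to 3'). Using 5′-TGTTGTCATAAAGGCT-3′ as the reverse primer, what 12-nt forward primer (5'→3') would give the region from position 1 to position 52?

5'-CCAAGTCACACA-3'

The reverse primer's reverse complement AGCCTTTATGACAACA matches the template at positions 37–52; the product starts at position 1.
The forward primer is identical to the top strand over positions 1–12: CCAAGTCACACA.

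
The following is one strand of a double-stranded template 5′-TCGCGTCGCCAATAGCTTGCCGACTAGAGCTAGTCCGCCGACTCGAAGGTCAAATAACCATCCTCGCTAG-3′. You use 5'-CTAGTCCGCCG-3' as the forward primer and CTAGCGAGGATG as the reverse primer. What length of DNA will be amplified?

Forward primer CTAGTCCGCCG is found on the top strand at positions 30–40.
The reverse primer's reverse complement is CATCCTCGCTAG, which matches the template at positions 59–70.
Amplicon spans positions 30–70: 41 bp.

41 bp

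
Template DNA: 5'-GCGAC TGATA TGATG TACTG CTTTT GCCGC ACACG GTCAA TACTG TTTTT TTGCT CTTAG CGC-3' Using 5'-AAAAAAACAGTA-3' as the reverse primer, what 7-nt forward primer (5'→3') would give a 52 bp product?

5'-GCGACTG-3'

The reverse primer's reverse complement TACTGTTTTTTT matches the template at positions 41–52, so the product ends at position 52.
A 52 bp product then starts at position 52 − 52 + 1 = 1.
The forward primer is identical to the top strand there: GCGACTG.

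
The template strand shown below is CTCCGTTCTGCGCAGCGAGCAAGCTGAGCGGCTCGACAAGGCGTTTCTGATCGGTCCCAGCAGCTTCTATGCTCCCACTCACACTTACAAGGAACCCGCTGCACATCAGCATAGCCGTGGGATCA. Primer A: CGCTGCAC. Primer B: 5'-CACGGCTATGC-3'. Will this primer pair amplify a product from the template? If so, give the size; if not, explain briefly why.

Primer A (CGCTGCAC) matches the top strand at positions 97–104; it acts as a forward primer.
Primer B's reverse complement is GCATAGCCGTG, matching the top strand at positions 109–119; it acts as a reverse primer.
The 3' ends face each other across positions 97–119, giving a 23 bp product.

Yes — a 23 bp product.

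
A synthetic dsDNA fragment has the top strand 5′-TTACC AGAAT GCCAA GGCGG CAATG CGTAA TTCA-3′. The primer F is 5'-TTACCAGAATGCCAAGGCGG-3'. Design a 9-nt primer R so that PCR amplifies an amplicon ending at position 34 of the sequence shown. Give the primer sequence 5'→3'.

5'-TGAATTACG-3'

The forward primer binds at positions 1–20; the product's 3' end on the top strand is position 34.
The reverse primer anneals to the top strand over positions 26–34, i.e. to CGTAATTCA.
Its sequence written 5'→3' is the reverse complement: TGAATTACG.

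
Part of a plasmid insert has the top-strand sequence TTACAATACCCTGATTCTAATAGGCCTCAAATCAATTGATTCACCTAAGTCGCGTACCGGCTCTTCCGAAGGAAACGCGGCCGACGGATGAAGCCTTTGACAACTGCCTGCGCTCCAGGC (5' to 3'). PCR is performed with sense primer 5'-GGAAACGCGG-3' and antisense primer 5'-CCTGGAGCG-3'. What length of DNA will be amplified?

49 bp

Forward primer GGAAACGCGG is found on the top strand at positions 71–80.
The reverse primer's reverse complement is CGCTCCAGG, which matches the template at positions 111–119.
Product length = (reverse-primer end) − (forward-primer start) + 1 = 119 − 71 + 1 = 49 bp.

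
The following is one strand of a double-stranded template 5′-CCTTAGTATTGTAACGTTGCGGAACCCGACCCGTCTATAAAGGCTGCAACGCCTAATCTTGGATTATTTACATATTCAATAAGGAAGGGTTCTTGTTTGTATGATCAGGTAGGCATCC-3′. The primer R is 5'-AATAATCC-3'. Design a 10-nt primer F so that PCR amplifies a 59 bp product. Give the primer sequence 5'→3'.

The reverse primer's reverse complement GGATTATT matches the template at positions 61–68, so the product ends at position 68.
A 59 bp product then starts at position 68 − 59 + 1 = 10.
The forward primer is identical to the top strand there: TGTAACGTTG.

5'-TGTAACGTTG-3'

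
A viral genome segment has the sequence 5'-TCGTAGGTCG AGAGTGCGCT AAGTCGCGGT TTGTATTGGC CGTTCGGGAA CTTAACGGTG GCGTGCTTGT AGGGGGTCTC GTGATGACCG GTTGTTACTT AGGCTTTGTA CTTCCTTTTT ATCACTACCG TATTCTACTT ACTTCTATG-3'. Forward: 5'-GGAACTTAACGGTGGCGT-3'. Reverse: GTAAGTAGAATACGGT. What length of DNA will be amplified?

Scanning the template, GGAACTTAACGGTGGCGT occurs at positions 47–64; this primer anneals to the bottom strand there with its 3' end pointing downstream.
The reverse primer's reverse complement is ACCGTATTCTACTTAC, which matches the template at positions 127–142.
Product length = (reverse-primer end) − (forward-primer start) + 1 = 142 − 47 + 1 = 96 bp.

96 bp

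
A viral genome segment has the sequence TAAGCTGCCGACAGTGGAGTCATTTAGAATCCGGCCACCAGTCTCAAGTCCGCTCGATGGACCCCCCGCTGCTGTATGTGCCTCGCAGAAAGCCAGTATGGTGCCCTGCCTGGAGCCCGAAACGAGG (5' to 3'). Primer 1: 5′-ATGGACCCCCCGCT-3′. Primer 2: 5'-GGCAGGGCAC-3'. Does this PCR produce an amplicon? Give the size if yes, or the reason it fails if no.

Primer 1 (ATGGACCCCCCGCT) matches the top strand at positions 57–70; it acts as a forward primer.
Primer 2's reverse complement is GTGCCCTGCC, matching the top strand at positions 101–110; it acts as a reverse primer.
The 3' ends face each other across positions 57–110, giving a 54 bp product.

Yes — a 54 bp product.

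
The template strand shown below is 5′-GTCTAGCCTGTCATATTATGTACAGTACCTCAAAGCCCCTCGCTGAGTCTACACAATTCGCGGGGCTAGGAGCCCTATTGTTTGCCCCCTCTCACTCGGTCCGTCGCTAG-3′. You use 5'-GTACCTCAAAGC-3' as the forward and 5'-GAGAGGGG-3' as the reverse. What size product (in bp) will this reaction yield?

The forward primer matches the template at positions 25–36.
Reverse complement of the reverse primer: CCCCTCTC. This occurs on the top strand at positions 86–93.
Amplicon spans positions 25–93: 69 bp.

69 bp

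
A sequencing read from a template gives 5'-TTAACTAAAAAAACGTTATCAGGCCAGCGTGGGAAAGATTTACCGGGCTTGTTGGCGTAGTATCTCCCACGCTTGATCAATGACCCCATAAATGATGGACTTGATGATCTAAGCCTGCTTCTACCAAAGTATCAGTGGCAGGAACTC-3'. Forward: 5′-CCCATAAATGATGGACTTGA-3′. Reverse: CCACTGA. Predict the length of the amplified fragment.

Scanning the template, CCCATAAATGATGGACTTGA occurs at positions 85–104; this primer anneals to the bottom strand there with its 3' end pointing downstream.
The reverse primer's reverse complement is TCAGTGG, which matches the template at positions 132–138.
Product length = (reverse-primer end) − (forward-primer start) + 1 = 138 − 85 + 1 = 54 bp.

54 bp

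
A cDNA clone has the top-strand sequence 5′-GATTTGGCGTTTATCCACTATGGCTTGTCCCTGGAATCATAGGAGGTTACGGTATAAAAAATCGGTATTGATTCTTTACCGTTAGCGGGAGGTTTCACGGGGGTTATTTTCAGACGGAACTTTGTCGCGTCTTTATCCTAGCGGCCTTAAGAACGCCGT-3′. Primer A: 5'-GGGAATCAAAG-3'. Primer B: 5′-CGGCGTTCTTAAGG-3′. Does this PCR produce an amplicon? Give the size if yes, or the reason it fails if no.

No product — primer A has no binding site in the template.

Primer A (GGGAATCAAAG) does not match the top strand, and its reverse complement CTTTGATTCCC does not match either.
With no annealing site for primer A, no amplification occurs.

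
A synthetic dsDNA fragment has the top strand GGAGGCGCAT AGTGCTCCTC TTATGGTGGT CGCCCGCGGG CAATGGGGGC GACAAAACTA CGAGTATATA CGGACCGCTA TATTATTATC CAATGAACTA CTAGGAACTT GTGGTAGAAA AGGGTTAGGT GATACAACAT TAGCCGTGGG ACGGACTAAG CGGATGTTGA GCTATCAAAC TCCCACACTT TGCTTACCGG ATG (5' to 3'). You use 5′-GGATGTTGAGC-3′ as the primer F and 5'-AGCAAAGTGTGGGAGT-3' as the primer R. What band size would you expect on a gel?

33 bp

The forward primer matches the template at positions 162–172.
Taking the reverse complement of AGCAAAGTGTGGGAGT gives ACTCCCACACTTTGCT, found at positions 179–194 on the template; the primer anneals here to the top strand with its 3' end pointing upstream.
Amplicon spans positions 162–194: 33 bp.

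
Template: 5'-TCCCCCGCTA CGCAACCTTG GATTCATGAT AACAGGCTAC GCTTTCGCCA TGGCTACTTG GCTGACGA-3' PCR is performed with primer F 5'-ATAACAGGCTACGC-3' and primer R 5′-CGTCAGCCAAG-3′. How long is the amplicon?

39 bp

Scanning the template, ATAACAGGCTACGC occurs at positions 29–42; this primer anneals to the bottom strand there with its 3' end pointing downstream.
Taking the reverse complement of CGTCAGCCAAG gives CTTGGCTGACG, found at positions 57–67 on the template; the primer anneals here to the top strand with its 3' end pointing upstream.
Amplicon spans positions 29–67: 39 bp.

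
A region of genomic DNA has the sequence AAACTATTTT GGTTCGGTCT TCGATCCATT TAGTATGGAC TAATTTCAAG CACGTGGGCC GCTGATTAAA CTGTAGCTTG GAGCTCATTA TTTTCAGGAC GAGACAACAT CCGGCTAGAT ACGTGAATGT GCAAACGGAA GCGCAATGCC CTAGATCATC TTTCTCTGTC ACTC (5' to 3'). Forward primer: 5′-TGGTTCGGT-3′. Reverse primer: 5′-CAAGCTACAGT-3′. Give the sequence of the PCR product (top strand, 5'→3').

Forward primer TGGTTCGGT is found on the top strand at positions 10–18.
Reverse complement of the reverse primer: ACTGTAGCTTG. This occurs on the top strand at positions 70–80.
The product is the template from position 10 through 80 (71 bp).

5'-TGGTTCGGTCTTCGATCCATTTAGTATGGACTAATTTCAAGCACGTGGGCCGCTGATTAAACTGTAGCTTG-3'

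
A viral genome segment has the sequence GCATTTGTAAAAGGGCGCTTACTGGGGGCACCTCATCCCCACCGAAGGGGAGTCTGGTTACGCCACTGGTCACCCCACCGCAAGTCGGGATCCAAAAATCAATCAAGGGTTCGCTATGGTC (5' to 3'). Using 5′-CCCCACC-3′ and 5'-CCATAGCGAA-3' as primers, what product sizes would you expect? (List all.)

The forward primer CCCCACC matches the top strand at positions 37–43, 73–79.
The reverse primer's reverse complement is TTCGCTATGG, matching at positions 110–119.
Each forward site pairs with the reverse site to give a product ending at position 119: sizes 83, 47 bp.

83 bp, 47 bp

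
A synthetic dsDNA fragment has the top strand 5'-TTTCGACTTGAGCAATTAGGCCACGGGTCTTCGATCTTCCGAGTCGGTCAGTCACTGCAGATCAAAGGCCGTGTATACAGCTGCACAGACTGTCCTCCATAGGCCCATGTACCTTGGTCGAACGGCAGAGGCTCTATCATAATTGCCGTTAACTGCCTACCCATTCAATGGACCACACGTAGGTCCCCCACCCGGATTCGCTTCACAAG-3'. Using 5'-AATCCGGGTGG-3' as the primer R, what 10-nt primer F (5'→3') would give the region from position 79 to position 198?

5'-AGCTGCACAG-3'

The reverse primer's reverse complement CCACCCGGATT matches the template at positions 188–198; the product starts at position 79.
The forward primer is identical to the top strand over positions 79–88: AGCTGCACAG.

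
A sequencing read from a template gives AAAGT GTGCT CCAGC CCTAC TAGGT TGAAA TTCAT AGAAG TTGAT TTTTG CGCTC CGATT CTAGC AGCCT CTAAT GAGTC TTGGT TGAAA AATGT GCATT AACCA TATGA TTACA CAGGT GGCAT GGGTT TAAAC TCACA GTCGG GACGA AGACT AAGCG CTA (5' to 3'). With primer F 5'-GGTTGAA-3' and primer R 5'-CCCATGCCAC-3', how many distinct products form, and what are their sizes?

Two products: 106 bp, 46 bp

The forward primer GGTTGAA matches the top strand at positions 23–29, 83–89.
The reverse primer's reverse complement is GTGGCATGGG, matching at positions 119–128.
Each forward site pairs with the reverse site to give a product ending at position 128: sizes 106, 46 bp.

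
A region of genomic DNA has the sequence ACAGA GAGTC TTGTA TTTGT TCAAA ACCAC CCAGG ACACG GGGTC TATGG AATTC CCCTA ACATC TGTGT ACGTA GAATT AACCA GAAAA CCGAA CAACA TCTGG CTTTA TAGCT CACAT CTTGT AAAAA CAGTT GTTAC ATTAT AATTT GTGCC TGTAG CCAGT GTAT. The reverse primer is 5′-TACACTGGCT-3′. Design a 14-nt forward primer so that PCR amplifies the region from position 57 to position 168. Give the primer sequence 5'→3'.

5'-CCTAACATCTGTGT-3'

The reverse primer's reverse complement AGCCAGTGTA matches the template at positions 159–168; the product starts at position 57.
The forward primer is identical to the top strand over positions 57–70: CCTAACATCTGTGT.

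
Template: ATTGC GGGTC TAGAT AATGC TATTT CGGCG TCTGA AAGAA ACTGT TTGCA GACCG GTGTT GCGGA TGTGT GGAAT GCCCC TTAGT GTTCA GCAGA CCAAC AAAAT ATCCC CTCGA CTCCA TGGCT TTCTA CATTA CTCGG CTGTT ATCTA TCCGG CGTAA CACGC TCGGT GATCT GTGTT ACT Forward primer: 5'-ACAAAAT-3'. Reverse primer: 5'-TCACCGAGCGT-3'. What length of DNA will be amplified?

Forward primer ACAAAAT is found on the top strand at positions 99–105.
Reverse complement of the reverse primer: ACGCTCGGTGA. This occurs on the top strand at positions 162–172.
Product length = (reverse-primer end) − (forward-primer start) + 1 = 172 − 99 + 1 = 74 bp.

74 bp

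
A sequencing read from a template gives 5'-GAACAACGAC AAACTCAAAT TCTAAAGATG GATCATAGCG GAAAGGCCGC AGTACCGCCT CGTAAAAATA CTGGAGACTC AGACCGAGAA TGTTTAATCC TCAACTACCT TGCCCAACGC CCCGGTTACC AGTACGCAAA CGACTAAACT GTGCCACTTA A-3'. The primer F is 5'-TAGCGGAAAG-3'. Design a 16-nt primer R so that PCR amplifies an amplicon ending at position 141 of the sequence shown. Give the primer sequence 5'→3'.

5'-GTTTGCGTACTGGTAA-3'

The forward primer binds at positions 36–45; the product's 3' end on the top strand is position 141.
The reverse primer anneals to the top strand over positions 126–141, i.e. to TTACCAGTACGCAAAC.
Its sequence written 5'→3' is the reverse complement: GTTTGCGTACTGGTAA.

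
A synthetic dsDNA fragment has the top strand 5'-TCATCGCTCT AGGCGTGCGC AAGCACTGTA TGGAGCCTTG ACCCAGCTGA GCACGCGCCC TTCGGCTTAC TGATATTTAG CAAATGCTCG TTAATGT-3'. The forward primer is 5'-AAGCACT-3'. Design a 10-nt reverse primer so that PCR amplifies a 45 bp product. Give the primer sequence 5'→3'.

5'-CCGAAGGGCG-3'

The forward primer binds at positions 21–27, so a 45 bp product ends at position 21 + 45 − 1 = 65.
The reverse primer anneals to the top strand over positions 56–65, i.e. to CGCCCTTCGG.
Its sequence written 5'→3' is the reverse complement: CCGAAGGGCG.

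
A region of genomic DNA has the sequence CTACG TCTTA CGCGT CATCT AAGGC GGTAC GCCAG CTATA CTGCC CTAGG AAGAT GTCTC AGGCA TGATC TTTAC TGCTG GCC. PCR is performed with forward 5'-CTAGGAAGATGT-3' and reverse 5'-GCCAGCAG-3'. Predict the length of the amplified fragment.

37 bp

Scanning the template, CTAGGAAGATGT occurs at positions 46–57; this primer anneals to the bottom strand there with its 3' end pointing downstream.
Reverse complement of the reverse primer: CTGCTGGC. This occurs on the top strand at positions 75–82.
Amplicon spans positions 46–82: 37 bp.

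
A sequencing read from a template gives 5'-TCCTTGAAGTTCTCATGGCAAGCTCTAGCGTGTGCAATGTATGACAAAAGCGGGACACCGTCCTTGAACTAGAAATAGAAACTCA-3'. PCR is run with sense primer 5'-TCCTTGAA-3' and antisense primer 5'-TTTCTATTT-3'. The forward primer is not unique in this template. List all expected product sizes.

81 bp, 21 bp

The forward primer TCCTTGAA matches the top strand at positions 1–8, 61–68.
The reverse primer's reverse complement is AAATAGAAA, matching at positions 73–81.
Each forward site pairs with the reverse site to give a product ending at position 81: sizes 81, 21 bp.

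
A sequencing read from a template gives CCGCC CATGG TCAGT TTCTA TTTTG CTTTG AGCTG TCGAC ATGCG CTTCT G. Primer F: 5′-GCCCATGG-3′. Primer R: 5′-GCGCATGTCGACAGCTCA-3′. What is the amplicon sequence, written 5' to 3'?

Scanning the template, GCCCATGG occurs at positions 3–10; this primer anneals to the bottom strand there with its 3' end pointing downstream.
Reverse complement of the reverse primer: TGAGCTGTCGACATGCGC. This occurs on the top strand at positions 29–46.
The product is the template from position 3 through 46 (44 bp).

5'-GCCCATGGTCAGTTTCTATTTTGCTTTGAGCTGTCGACATGCGC-3'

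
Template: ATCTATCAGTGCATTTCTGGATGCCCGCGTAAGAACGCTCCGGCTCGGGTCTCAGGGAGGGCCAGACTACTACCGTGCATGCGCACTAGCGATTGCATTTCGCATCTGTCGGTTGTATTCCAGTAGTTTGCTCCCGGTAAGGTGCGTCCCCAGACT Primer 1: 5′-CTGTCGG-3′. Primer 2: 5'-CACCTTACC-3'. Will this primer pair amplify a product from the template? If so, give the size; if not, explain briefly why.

Yes — a 39 bp product.

Primer 1 (CTGTCGG) matches the top strand at positions 106–112; it acts as a forward primer.
Primer 2's reverse complement is GGTAAGGTG, matching the top strand at positions 136–144; it acts as a reverse primer.
The 3' ends face each other across positions 106–144, giving a 39 bp product.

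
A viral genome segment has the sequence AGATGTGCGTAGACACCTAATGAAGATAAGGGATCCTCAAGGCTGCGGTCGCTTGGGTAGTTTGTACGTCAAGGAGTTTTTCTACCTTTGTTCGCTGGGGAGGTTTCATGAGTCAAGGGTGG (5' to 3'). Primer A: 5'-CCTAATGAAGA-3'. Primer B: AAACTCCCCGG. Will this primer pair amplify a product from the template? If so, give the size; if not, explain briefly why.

Primer B (AAACTCCCCGG) does not match the top strand, and its reverse complement CCGGGGAGTTT does not match either.
With no annealing site for primer B, no amplification occurs.

No product — primer B has no binding site in the template.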